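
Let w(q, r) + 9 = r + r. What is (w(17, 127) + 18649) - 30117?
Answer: -11223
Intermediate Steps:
w(q, r) = -9 + 2*r (w(q, r) = -9 + (r + r) = -9 + 2*r)
(w(17, 127) + 18649) - 30117 = ((-9 + 2*127) + 18649) - 30117 = ((-9 + 254) + 18649) - 30117 = (245 + 18649) - 30117 = 18894 - 30117 = -11223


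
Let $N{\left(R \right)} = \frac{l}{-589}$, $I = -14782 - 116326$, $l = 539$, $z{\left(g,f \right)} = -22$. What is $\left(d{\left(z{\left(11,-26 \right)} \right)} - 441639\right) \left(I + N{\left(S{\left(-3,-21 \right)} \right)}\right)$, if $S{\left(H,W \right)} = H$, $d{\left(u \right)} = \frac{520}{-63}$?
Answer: $\frac{2148639732661327}{37107} \approx 5.7904 \cdot 10^{10}$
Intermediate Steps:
$d{\left(u \right)} = - \frac{520}{63}$ ($d{\left(u \right)} = 520 \left(- \frac{1}{63}\right) = - \frac{520}{63}$)
$I = -131108$ ($I = -14782 - 116326 = -131108$)
$N{\left(R \right)} = - \frac{539}{589}$ ($N{\left(R \right)} = \frac{539}{-589} = 539 \left(- \frac{1}{589}\right) = - \frac{539}{589}$)
$\left(d{\left(z{\left(11,-26 \right)} \right)} - 441639\right) \left(I + N{\left(S{\left(-3,-21 \right)} \right)}\right) = \left(- \frac{520}{63} - 441639\right) \left(-131108 - \frac{539}{589}\right) = \left(- \frac{27823777}{63}\right) \left(- \frac{77223151}{589}\right) = \frac{2148639732661327}{37107}$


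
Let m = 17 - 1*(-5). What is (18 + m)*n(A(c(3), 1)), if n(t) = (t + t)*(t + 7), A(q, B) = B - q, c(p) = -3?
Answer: 3520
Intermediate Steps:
n(t) = 2*t*(7 + t) (n(t) = (2*t)*(7 + t) = 2*t*(7 + t))
m = 22 (m = 17 + 5 = 22)
(18 + m)*n(A(c(3), 1)) = (18 + 22)*(2*(1 - 1*(-3))*(7 + (1 - 1*(-3)))) = 40*(2*(1 + 3)*(7 + (1 + 3))) = 40*(2*4*(7 + 4)) = 40*(2*4*11) = 40*88 = 3520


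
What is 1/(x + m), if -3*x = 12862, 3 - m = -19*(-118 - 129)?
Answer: -3/26932 ≈ -0.00011139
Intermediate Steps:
m = -4690 (m = 3 - (-19)*(-118 - 129) = 3 - (-19)*(-247) = 3 - 1*4693 = 3 - 4693 = -4690)
x = -12862/3 (x = -⅓*12862 = -12862/3 ≈ -4287.3)
1/(x + m) = 1/(-12862/3 - 4690) = 1/(-26932/3) = -3/26932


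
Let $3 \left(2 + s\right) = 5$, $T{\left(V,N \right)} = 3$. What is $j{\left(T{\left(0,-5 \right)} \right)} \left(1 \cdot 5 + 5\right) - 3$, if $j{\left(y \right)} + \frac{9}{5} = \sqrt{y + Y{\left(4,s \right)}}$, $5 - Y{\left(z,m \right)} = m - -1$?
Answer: $-21 + \frac{10 \sqrt{66}}{3} \approx 6.0801$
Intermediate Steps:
$s = - \frac{1}{3}$ ($s = -2 + \frac{1}{3} \cdot 5 = -2 + \frac{5}{3} = - \frac{1}{3} \approx -0.33333$)
$Y{\left(z,m \right)} = 4 - m$ ($Y{\left(z,m \right)} = 5 - \left(m - -1\right) = 5 - \left(m + 1\right) = 5 - \left(1 + m\right) = 4 - m$)
$j{\left(y \right)} = - \frac{9}{5} + \sqrt{\frac{13}{3} + y}$ ($j{\left(y \right)} = - \frac{9}{5} + \sqrt{y + \left(4 - - \frac{1}{3}\right)} = - \frac{9}{5} + \sqrt{y + \left(4 + \frac{1}{3}\right)} = - \frac{9}{5} + \sqrt{y + \frac{13}{3}} = - \frac{9}{5} + \sqrt{\frac{13}{3} + y}$)
$j{\left(T{\left(0,-5 \right)} \right)} \left(1 \cdot 5 + 5\right) - 3 = \left(- \frac{9}{5} + \frac{\sqrt{39 + 9 \cdot 3}}{3}\right) \left(1 \cdot 5 + 5\right) - 3 = \left(- \frac{9}{5} + \frac{\sqrt{39 + 27}}{3}\right) \left(5 + 5\right) - 3 = \left(- \frac{9}{5} + \frac{\sqrt{66}}{3}\right) 10 - 3 = \left(-18 + \frac{10 \sqrt{66}}{3}\right) - 3 = -21 + \frac{10 \sqrt{66}}{3}$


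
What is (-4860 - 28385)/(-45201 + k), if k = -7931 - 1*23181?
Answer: 33245/76313 ≈ 0.43564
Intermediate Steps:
k = -31112 (k = -7931 - 23181 = -31112)
(-4860 - 28385)/(-45201 + k) = (-4860 - 28385)/(-45201 - 31112) = -33245/(-76313) = -33245*(-1/76313) = 33245/76313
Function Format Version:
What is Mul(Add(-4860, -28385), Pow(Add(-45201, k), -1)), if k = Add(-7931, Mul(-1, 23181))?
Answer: Rational(33245, 76313) ≈ 0.43564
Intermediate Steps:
k = -31112 (k = Add(-7931, -23181) = -31112)
Mul(Add(-4860, -28385), Pow(Add(-45201, k), -1)) = Mul(Add(-4860, -28385), Pow(Add(-45201, -31112), -1)) = Mul(-33245, Pow(-76313, -1)) = Mul(-33245, Rational(-1, 76313)) = Rational(33245, 76313)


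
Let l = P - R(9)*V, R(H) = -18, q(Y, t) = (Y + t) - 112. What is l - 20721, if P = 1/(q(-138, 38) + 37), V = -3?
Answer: -3635626/175 ≈ -20775.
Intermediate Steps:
q(Y, t) = -112 + Y + t
P = -1/175 (P = 1/((-112 - 138 + 38) + 37) = 1/(-212 + 37) = 1/(-175) = -1/175 ≈ -0.0057143)
l = -9451/175 (l = -1/175 - (-18)*(-3) = -1/175 - 1*54 = -1/175 - 54 = -9451/175 ≈ -54.006)
l - 20721 = -9451/175 - 20721 = -3635626/175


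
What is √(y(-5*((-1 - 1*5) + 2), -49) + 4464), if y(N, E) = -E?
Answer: √4513 ≈ 67.179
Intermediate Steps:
√(y(-5*((-1 - 1*5) + 2), -49) + 4464) = √(-1*(-49) + 4464) = √(49 + 4464) = √4513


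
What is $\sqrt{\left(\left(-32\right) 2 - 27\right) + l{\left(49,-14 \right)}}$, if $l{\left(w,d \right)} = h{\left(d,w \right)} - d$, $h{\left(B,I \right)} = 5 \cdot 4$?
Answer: $i \sqrt{57} \approx 7.5498 i$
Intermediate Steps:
$h{\left(B,I \right)} = 20$
$l{\left(w,d \right)} = 20 - d$
$\sqrt{\left(\left(-32\right) 2 - 27\right) + l{\left(49,-14 \right)}} = \sqrt{\left(\left(-32\right) 2 - 27\right) + \left(20 - -14\right)} = \sqrt{\left(-64 - 27\right) + \left(20 + 14\right)} = \sqrt{-91 + 34} = \sqrt{-57} = i \sqrt{57}$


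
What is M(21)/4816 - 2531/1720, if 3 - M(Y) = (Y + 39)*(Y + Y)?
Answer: -48019/24080 ≈ -1.9941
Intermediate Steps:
M(Y) = 3 - 2*Y*(39 + Y) (M(Y) = 3 - (Y + 39)*(Y + Y) = 3 - (39 + Y)*2*Y = 3 - 2*Y*(39 + Y))
M(21)/4816 - 2531/1720 = (3 - 78*21 - 2*21**2)/4816 - 2531/1720 = (3 - 1638 - 2*441)*(1/4816) - 2531*1/1720 = (3 - 1638 - 882)*(1/4816) - 2531/1720 = -2517*1/4816 - 2531/1720 = -2517/4816 - 2531/1720 = -48019/24080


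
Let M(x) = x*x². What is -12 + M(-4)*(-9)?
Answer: 564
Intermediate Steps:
M(x) = x³
-12 + M(-4)*(-9) = -12 + (-4)³*(-9) = -12 - 64*(-9) = -12 + 576 = 564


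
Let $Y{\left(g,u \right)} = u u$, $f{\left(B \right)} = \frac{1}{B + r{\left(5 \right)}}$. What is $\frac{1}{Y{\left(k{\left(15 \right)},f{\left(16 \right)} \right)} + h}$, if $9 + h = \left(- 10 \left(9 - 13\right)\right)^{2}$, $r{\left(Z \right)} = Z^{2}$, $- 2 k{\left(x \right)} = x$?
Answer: $\frac{1681}{2674472} \approx 0.00062854$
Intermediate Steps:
$k{\left(x \right)} = - \frac{x}{2}$
$f{\left(B \right)} = \frac{1}{25 + B}$ ($f{\left(B \right)} = \frac{1}{B + 5^{2}} = \frac{1}{B + 25} = \frac{1}{25 + B}$)
$Y{\left(g,u \right)} = u^{2}$
$h = 1591$ ($h = -9 + \left(- 10 \left(9 - 13\right)\right)^{2} = -9 + \left(\left(-10\right) \left(-4\right)\right)^{2} = -9 + 40^{2} = -9 + 1600 = 1591$)
$\frac{1}{Y{\left(k{\left(15 \right)},f{\left(16 \right)} \right)} + h} = \frac{1}{\left(\frac{1}{25 + 16}\right)^{2} + 1591} = \frac{1}{\left(\frac{1}{41}\right)^{2} + 1591} = \frac{1}{\frac{1}{1681} + 1591} = \frac{1}{\frac{2674472}{1681}} = \frac{1681}{2674472}$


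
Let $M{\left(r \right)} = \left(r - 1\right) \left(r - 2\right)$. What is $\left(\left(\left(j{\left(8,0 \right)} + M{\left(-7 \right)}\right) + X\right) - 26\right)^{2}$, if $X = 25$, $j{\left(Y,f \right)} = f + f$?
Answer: $5041$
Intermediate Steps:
$j{\left(Y,f \right)} = 2 f$
$M{\left(r \right)} = \left(-1 + r\right) \left(-2 + r\right)$
$\left(\left(\left(j{\left(8,0 \right)} + M{\left(-7 \right)}\right) + X\right) - 26\right)^{2} = \left(\left(\left(2 \cdot 0 + \left(2 + \left(-7\right)^{2} - -21\right)\right) + 25\right) - 26\right)^{2} = \left(\left(\left(0 + \left(2 + 49 + 21\right)\right) + 25\right) - 26\right)^{2} = \left(\left(\left(0 + 72\right) + 25\right) - 26\right)^{2} = \left(\left(72 + 25\right) - 26\right)^{2} = \left(97 - 26\right)^{2} = 71^{2} = 5041$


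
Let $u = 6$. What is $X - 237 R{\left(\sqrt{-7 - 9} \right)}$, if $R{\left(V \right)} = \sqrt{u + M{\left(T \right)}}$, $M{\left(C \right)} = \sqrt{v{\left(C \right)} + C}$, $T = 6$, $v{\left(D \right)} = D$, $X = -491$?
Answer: $-491 - 237 \sqrt{6 + 2 \sqrt{3}} \approx -1220.1$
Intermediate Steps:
$M{\left(C \right)} = \sqrt{2} \sqrt{C}$ ($M{\left(C \right)} = \sqrt{C + C} = \sqrt{2 C} = \sqrt{2} \sqrt{C}$)
$R{\left(V \right)} = \sqrt{6 + 2 \sqrt{3}}$ ($R{\left(V \right)} = \sqrt{6 + \sqrt{2} \sqrt{6}} = \sqrt{6 + 2 \sqrt{3}}$)
$X - 237 R{\left(\sqrt{-7 - 9} \right)} = -491 - 237 \sqrt{6 + 2 \sqrt{3}}$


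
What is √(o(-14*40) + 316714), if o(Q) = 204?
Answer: √316918 ≈ 562.96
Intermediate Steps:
√(o(-14*40) + 316714) = √(204 + 316714) = √316918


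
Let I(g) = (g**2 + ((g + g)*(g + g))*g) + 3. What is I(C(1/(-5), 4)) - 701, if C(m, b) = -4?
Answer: -938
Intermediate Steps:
I(g) = 3 + g**2 + 4*g**3 (I(g) = (g**2 + ((2*g)*(2*g))*g) + 3 = (g**2 + (4*g**2)*g) + 3 = (g**2 + 4*g**3) + 3 = 3 + g**2 + 4*g**3)
I(C(1/(-5), 4)) - 701 = (3 + (-4)**2 + 4*(-4)**3) - 701 = (3 + 16 + 4*(-64)) - 701 = (3 + 16 - 256) - 701 = -237 - 701 = -938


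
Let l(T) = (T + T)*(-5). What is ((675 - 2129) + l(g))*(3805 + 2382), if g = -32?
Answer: -7016058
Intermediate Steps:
l(T) = -10*T (l(T) = (2*T)*(-5) = -10*T)
((675 - 2129) + l(g))*(3805 + 2382) = ((675 - 2129) - 10*(-32))*(3805 + 2382) = (-1454 + 320)*6187 = -1134*6187 = -7016058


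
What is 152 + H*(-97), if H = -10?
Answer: 1122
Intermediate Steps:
152 + H*(-97) = 152 - 10*(-97) = 152 + 970 = 1122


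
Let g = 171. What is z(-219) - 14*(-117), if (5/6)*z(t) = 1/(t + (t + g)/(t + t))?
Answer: 130867572/79895 ≈ 1638.0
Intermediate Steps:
z(t) = 6/(5*(t + (171 + t)/(2*t))) (z(t) = 6/(5*(t + (t + 171)/(t + t))) = 6/(5*(t + (171 + t)/((2*t)))) = 6/(5*(t + (171 + t)*(1/(2*t)))) = 6/(5*(t + (171 + t)/(2*t))))
z(-219) - 14*(-117) = (12/5)*(-219)/(171 - 219 + 2*(-219)**2) - 14*(-117) = (12/5)*(-219)/(171 - 219 + 2*47961) - 1*(-1638) = (12/5)*(-219)/(171 - 219 + 95922) + 1638 = (12/5)*(-219)/95874 + 1638 = (12/5)*(-219)*(1/95874) + 1638 = -438/79895 + 1638 = 130867572/79895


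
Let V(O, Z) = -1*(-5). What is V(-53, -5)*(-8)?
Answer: -40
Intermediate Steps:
V(O, Z) = 5
V(-53, -5)*(-8) = 5*(-8) = -40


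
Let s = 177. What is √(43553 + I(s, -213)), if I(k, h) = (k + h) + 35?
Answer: 4*√2722 ≈ 208.69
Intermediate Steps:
I(k, h) = 35 + h + k (I(k, h) = (h + k) + 35 = 35 + h + k)
√(43553 + I(s, -213)) = √(43553 + (35 - 213 + 177)) = √(43553 - 1) = √43552 = 4*√2722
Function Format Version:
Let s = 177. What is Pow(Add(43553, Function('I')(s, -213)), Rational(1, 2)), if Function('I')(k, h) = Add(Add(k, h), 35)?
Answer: Mul(4, Pow(2722, Rational(1, 2))) ≈ 208.69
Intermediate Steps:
Function('I')(k, h) = Add(35, h, k) (Function('I')(k, h) = Add(Add(h, k), 35) = Add(35, h, k))
Pow(Add(43553, Function('I')(s, -213)), Rational(1, 2)) = Pow(Add(43553, Add(35, -213, 177)), Rational(1, 2)) = Pow(Add(43553, -1), Rational(1, 2)) = Pow(43552, Rational(1, 2)) = Mul(4, Pow(2722, Rational(1, 2)))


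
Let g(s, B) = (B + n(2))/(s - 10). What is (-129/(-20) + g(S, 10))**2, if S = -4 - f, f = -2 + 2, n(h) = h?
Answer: 613089/19600 ≈ 31.280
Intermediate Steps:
f = 0
S = -4 (S = -4 - 1*0 = -4 + 0 = -4)
g(s, B) = (2 + B)/(-10 + s) (g(s, B) = (B + 2)/(s - 10) = (2 + B)/(-10 + s))
(-129/(-20) + g(S, 10))**2 = (-129/(-20) + (2 + 10)/(-10 - 4))**2 = (-129*(-1/20) + 12/(-14))**2 = (129/20 - 1/14*12)**2 = (129/20 - 6/7)**2 = (783/140)**2 = 613089/19600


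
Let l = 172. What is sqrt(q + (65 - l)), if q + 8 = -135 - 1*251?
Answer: I*sqrt(501) ≈ 22.383*I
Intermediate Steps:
q = -394 (q = -8 + (-135 - 1*251) = -8 + (-135 - 251) = -8 - 386 = -394)
sqrt(q + (65 - l)) = sqrt(-394 + (65 - 1*172)) = sqrt(-394 + (65 - 172)) = sqrt(-394 - 107) = sqrt(-501) = I*sqrt(501)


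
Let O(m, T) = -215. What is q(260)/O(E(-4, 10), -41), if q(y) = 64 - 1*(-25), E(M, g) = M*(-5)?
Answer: -89/215 ≈ -0.41395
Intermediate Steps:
E(M, g) = -5*M
q(y) = 89 (q(y) = 64 + 25 = 89)
q(260)/O(E(-4, 10), -41) = 89/(-215) = 89*(-1/215) = -89/215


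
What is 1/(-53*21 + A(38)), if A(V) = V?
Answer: -1/1075 ≈ -0.00093023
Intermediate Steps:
1/(-53*21 + A(38)) = 1/(-53*21 + 38) = 1/(-1113 + 38) = 1/(-1075) = -1/1075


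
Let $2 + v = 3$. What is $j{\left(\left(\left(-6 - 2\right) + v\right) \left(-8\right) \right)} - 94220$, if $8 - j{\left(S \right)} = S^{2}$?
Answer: $-97348$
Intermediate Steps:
$v = 1$ ($v = -2 + 3 = 1$)
$j{\left(S \right)} = 8 - S^{2}$
$j{\left(\left(\left(-6 - 2\right) + v\right) \left(-8\right) \right)} - 94220 = \left(8 - \left(\left(\left(-6 - 2\right) + 1\right) \left(-8\right)\right)^{2}\right) - 94220 = \left(8 - \left(\left(-8 + 1\right) \left(-8\right)\right)^{2}\right) - 94220 = \left(8 - \left(\left(-7\right) \left(-8\right)\right)^{2}\right) - 94220 = \left(8 - 56^{2}\right) - 94220 = \left(8 - 3136\right) - 94220 = -3128 - 94220 = -97348$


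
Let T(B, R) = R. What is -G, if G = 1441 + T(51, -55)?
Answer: -1386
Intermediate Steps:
G = 1386 (G = 1441 - 55 = 1386)
-G = -1*1386 = -1386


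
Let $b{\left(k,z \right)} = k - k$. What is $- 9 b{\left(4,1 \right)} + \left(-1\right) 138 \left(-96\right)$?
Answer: $13248$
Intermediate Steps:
$b{\left(k,z \right)} = 0$
$- 9 b{\left(4,1 \right)} + \left(-1\right) 138 \left(-96\right) = \left(-9\right) 0 + \left(-1\right) 138 \left(-96\right) = 0 - -13248 = 0 + 13248 = 13248$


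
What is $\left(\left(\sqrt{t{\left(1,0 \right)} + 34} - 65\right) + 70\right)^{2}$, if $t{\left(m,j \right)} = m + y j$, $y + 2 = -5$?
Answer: $\left(5 + \sqrt{35}\right)^{2} \approx 119.16$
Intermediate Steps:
$y = -7$ ($y = -2 - 5 = -7$)
$t{\left(m,j \right)} = m - 7 j$
$\left(\left(\sqrt{t{\left(1,0 \right)} + 34} - 65\right) + 70\right)^{2} = \left(\left(\sqrt{\left(1 - 0\right) + 34} - 65\right) + 70\right)^{2} = \left(\left(\sqrt{\left(1 + 0\right) + 34} - 65\right) + 70\right)^{2} = \left(\left(\sqrt{1 + 34} - 65\right) + 70\right)^{2} = \left(\left(\sqrt{35} - 65\right) + 70\right)^{2} = \left(\left(-65 + \sqrt{35}\right) + 70\right)^{2} = \left(5 + \sqrt{35}\right)^{2}$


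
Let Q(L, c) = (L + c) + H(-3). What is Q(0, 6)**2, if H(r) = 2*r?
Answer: 0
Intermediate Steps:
Q(L, c) = -6 + L + c (Q(L, c) = (L + c) + 2*(-3) = (L + c) - 6 = -6 + L + c)
Q(0, 6)**2 = (-6 + 0 + 6)**2 = 0**2 = 0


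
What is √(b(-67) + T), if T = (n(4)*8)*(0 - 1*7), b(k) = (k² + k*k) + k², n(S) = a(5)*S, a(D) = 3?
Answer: √12795 ≈ 113.11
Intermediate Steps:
n(S) = 3*S
b(k) = 3*k² (b(k) = (k² + k²) + k² = 2*k² + k² = 3*k²)
T = -672 (T = ((3*4)*8)*(0 - 1*7) = (12*8)*(0 - 7) = 96*(-7) = -672)
√(b(-67) + T) = √(3*(-67)² - 672) = √(3*4489 - 672) = √(13467 - 672) = √12795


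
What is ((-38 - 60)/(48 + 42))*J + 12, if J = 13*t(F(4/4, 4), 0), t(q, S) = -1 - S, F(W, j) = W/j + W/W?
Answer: 1177/45 ≈ 26.156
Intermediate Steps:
F(W, j) = 1 + W/j (F(W, j) = W/j + 1 = 1 + W/j)
J = -13 (J = 13*(-1 - 1*0) = 13*(-1 + 0) = 13*(-1) = -13)
((-38 - 60)/(48 + 42))*J + 12 = ((-38 - 60)/(48 + 42))*(-13) + 12 = -98/90*(-13) + 12 = -98*1/90*(-13) + 12 = -49/45*(-13) + 12 = 637/45 + 12 = 1177/45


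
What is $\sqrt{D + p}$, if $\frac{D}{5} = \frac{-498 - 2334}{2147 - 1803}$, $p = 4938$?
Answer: $\frac{6 \sqrt{251507}}{43} \approx 69.977$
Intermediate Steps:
$D = - \frac{1770}{43}$ ($D = 5 \frac{-498 - 2334}{2147 - 1803} = 5 \left(- \frac{2832}{344}\right) = 5 \left(\left(-2832\right) \frac{1}{344}\right) = 5 \left(- \frac{354}{43}\right) = - \frac{1770}{43} \approx -41.163$)
$\sqrt{D + p} = \sqrt{- \frac{1770}{43} + 4938} = \sqrt{\frac{210564}{43}} = \frac{6 \sqrt{251507}}{43}$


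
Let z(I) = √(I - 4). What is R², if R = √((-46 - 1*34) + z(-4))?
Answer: -80 + 2*I*√2 ≈ -80.0 + 2.8284*I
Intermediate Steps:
z(I) = √(-4 + I)
R = √(-80 + 2*I*√2) (R = √((-46 - 1*34) + √(-4 - 4)) = √((-46 - 34) + √(-8)) = √(-80 + 2*I*√2) ≈ 0.1581 + 8.9457*I)
R² = (√(-80 + 2*I*√2))² = -80 + 2*I*√2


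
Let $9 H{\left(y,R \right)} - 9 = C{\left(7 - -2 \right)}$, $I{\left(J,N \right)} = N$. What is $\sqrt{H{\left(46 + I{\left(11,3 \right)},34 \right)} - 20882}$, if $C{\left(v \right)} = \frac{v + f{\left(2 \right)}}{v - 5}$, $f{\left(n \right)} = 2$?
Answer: $\frac{i \sqrt{751705}}{6} \approx 144.5 i$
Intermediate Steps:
$C{\left(v \right)} = \frac{2 + v}{-5 + v}$ ($C{\left(v \right)} = \frac{v + 2}{v - 5} = \frac{2 + v}{-5 + v}$)
$H{\left(y,R \right)} = \frac{47}{36}$ ($H{\left(y,R \right)} = 1 + \frac{\frac{1}{-5 + \left(7 - -2\right)} \left(2 + \left(7 - -2\right)\right)}{9} = 1 + \frac{\frac{1}{-5 + \left(7 + 2\right)} \left(2 + \left(7 + 2\right)\right)}{9} = 1 + \frac{\frac{1}{-5 + 9} \left(2 + 9\right)}{9} = 1 + \frac{\frac{1}{4} \cdot 11}{9} = 1 + \frac{1}{9} \cdot \frac{11}{4} = 1 + \frac{11}{36} = \frac{47}{36}$)
$\sqrt{H{\left(46 + I{\left(11,3 \right)},34 \right)} - 20882} = \sqrt{\frac{47}{36} - 20882} = \sqrt{- \frac{751705}{36}} = \frac{i \sqrt{751705}}{6}$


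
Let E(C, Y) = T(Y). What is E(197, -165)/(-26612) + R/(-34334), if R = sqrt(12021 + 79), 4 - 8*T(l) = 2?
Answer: -5871807/1827392816 ≈ -0.0032132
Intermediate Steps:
T(l) = 1/4 (T(l) = 1/2 - 1/8*2 = 1/2 - 1/4 = 1/4)
E(C, Y) = 1/4
R = 110 (R = sqrt(12100) = 110)
E(197, -165)/(-26612) + R/(-34334) = (1/4)/(-26612) + 110/(-34334) = (1/4)*(-1/26612) + 110*(-1/34334) = -1/106448 - 55/17167 = -5871807/1827392816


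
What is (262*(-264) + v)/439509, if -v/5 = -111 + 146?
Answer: -69343/439509 ≈ -0.15777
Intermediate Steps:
v = -175 (v = -5*(-111 + 146) = -5*35 = -175)
(262*(-264) + v)/439509 = (262*(-264) - 175)/439509 = (-69168 - 175)*(1/439509) = -69343*1/439509 = -69343/439509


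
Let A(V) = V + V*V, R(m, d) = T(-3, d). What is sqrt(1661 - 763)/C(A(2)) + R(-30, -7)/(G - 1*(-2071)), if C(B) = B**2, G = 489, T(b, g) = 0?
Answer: sqrt(898)/36 ≈ 0.83241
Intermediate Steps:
R(m, d) = 0
A(V) = V + V**2
sqrt(1661 - 763)/C(A(2)) + R(-30, -7)/(G - 1*(-2071)) = sqrt(1661 - 763)/((2*(1 + 2))**2) + 0/(489 - 1*(-2071)) = sqrt(898)/((2*3)**2) + 0/(489 + 2071) = sqrt(898)/(6**2) + 0/2560 = sqrt(898)/36 + 0*(1/2560) = sqrt(898)*(1/36) + 0 = sqrt(898)/36 + 0 = sqrt(898)/36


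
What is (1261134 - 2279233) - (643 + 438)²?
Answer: -2186660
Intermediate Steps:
(1261134 - 2279233) - (643 + 438)² = -1018099 - 1*1081² = -1018099 - 1*1168561 = -1018099 - 1168561 = -2186660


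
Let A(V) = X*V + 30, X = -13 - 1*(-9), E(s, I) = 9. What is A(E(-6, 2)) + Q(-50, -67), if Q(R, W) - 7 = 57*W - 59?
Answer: -3877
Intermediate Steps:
X = -4 (X = -13 + 9 = -4)
Q(R, W) = -52 + 57*W (Q(R, W) = 7 + (57*W - 59) = 7 + (-59 + 57*W) = -52 + 57*W)
A(V) = 30 - 4*V (A(V) = -4*V + 30 = 30 - 4*V)
A(E(-6, 2)) + Q(-50, -67) = (30 - 4*9) + (-52 + 57*(-67)) = (30 - 36) + (-52 - 3819) = -6 - 3871 = -3877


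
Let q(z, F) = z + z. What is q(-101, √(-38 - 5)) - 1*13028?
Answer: -13230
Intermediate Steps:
q(z, F) = 2*z
q(-101, √(-38 - 5)) - 1*13028 = 2*(-101) - 1*13028 = -202 - 13028 = -13230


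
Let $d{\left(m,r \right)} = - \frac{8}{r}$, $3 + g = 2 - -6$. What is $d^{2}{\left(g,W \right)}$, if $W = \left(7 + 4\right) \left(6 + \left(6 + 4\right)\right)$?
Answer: $\frac{1}{484} \approx 0.0020661$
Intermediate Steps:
$W = 176$ ($W = 11 \left(6 + 10\right) = 11 \cdot 16 = 176$)
$g = 5$ ($g = -3 + \left(2 - -6\right) = -3 + \left(2 + 6\right) = -3 + 8 = 5$)
$d^{2}{\left(g,W \right)} = \left(- \frac{8}{176}\right)^{2} = \left(\left(-8\right) \frac{1}{176}\right)^{2} = \left(- \frac{1}{22}\right)^{2} = \frac{1}{484}$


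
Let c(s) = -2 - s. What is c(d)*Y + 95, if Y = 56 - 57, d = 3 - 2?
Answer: 98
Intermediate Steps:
d = 1
Y = -1
c(d)*Y + 95 = (-2 - 1*1)*(-1) + 95 = (-2 - 1)*(-1) + 95 = -3*(-1) + 95 = 3 + 95 = 98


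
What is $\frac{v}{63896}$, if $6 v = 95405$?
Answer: $\frac{95405}{383376} \approx 0.24885$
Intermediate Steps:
$v = \frac{95405}{6}$ ($v = \frac{1}{6} \cdot 95405 = \frac{95405}{6} \approx 15901.0$)
$\frac{v}{63896} = \frac{95405}{6 \cdot 63896} = \frac{95405}{6} \cdot \frac{1}{63896} = \frac{95405}{383376}$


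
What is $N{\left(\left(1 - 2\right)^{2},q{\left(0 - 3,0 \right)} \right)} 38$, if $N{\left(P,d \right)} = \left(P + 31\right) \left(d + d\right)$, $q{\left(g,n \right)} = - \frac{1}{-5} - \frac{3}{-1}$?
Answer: $\frac{38912}{5} \approx 7782.4$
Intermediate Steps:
$q{\left(g,n \right)} = \frac{16}{5}$ ($q{\left(g,n \right)} = \left(-1\right) \left(- \frac{1}{5}\right) - -3 = \frac{1}{5} + 3 = \frac{16}{5}$)
$N{\left(P,d \right)} = 2 d \left(31 + P\right)$ ($N{\left(P,d \right)} = \left(31 + P\right) 2 d = 2 d \left(31 + P\right)$)
$N{\left(\left(1 - 2\right)^{2},q{\left(0 - 3,0 \right)} \right)} 38 = 2 \cdot \frac{16}{5} \left(31 + \left(1 - 2\right)^{2}\right) 38 = 2 \cdot \frac{16}{5} \left(31 + \left(-1\right)^{2}\right) 38 = 2 \cdot \frac{16}{5} \left(31 + 1\right) 38 = 2 \cdot \frac{16}{5} \cdot 32 \cdot 38 = \frac{1024}{5} \cdot 38 = \frac{38912}{5}$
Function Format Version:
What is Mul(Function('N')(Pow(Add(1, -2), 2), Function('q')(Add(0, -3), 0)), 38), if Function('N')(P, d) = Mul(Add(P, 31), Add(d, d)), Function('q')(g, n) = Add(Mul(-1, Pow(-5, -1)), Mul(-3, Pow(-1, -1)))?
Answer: Rational(38912, 5) ≈ 7782.4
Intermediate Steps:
Function('q')(g, n) = Rational(16, 5) (Function('q')(g, n) = Add(Mul(-1, Rational(-1, 5)), Mul(-3, -1)) = Add(Rational(1, 5), 3) = Rational(16, 5))
Function('N')(P, d) = Mul(2, d, Add(31, P)) (Function('N')(P, d) = Mul(Add(31, P), Mul(2, d)) = Mul(2, d, Add(31, P)))
Mul(Function('N')(Pow(Add(1, -2), 2), Function('q')(Add(0, -3), 0)), 38) = Mul(Mul(2, Rational(16, 5), Add(31, Pow(Add(1, -2), 2))), 38) = Mul(Mul(2, Rational(16, 5), Add(31, Pow(-1, 2))), 38) = Mul(Mul(2, Rational(16, 5), Add(31, 1)), 38) = Mul(Mul(2, Rational(16, 5), 32), 38) = Mul(Rational(1024, 5), 38) = Rational(38912, 5)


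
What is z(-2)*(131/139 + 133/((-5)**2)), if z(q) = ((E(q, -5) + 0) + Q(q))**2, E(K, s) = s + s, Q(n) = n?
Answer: 3133728/3475 ≈ 901.79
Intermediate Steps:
E(K, s) = 2*s
z(q) = (-10 + q)**2 (z(q) = ((2*(-5) + 0) + q)**2 = ((-10 + 0) + q)**2 = (-10 + q)**2)
z(-2)*(131/139 + 133/((-5)**2)) = (-10 - 2)**2*(131/139 + 133/((-5)**2)) = (-12)**2*(131*(1/139) + 133/25) = 144*(131/139 + 133*(1/25)) = 144*(131/139 + 133/25) = 144*(21762/3475) = 3133728/3475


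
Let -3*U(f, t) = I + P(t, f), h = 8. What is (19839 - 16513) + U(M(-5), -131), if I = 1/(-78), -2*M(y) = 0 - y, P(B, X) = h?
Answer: 777661/234 ≈ 3323.3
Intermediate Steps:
P(B, X) = 8
M(y) = y/2 (M(y) = -(0 - y)/2 = -(-1)*y/2 = y/2)
I = -1/78 (I = 1*(-1/78) = -1/78 ≈ -0.012821)
U(f, t) = -623/234 (U(f, t) = -(-1/78 + 8)/3 = -1/3*623/78 = -623/234)
(19839 - 16513) + U(M(-5), -131) = (19839 - 16513) - 623/234 = 3326 - 623/234 = 777661/234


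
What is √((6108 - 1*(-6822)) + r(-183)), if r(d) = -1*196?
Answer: √12734 ≈ 112.84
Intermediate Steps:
r(d) = -196
√((6108 - 1*(-6822)) + r(-183)) = √((6108 - 1*(-6822)) - 196) = √((6108 + 6822) - 196) = √(12930 - 196) = √12734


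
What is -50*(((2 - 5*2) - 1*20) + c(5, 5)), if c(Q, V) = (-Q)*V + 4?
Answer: 2450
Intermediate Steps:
c(Q, V) = 4 - Q*V (c(Q, V) = -Q*V + 4 = 4 - Q*V)
-50*(((2 - 5*2) - 1*20) + c(5, 5)) = -50*(((2 - 5*2) - 1*20) + (4 - 1*5*5)) = -50*(((2 - 10) - 20) + (4 - 25)) = -50*((-8 - 20) - 21) = -50*(-28 - 21) = -50*(-49) = 2450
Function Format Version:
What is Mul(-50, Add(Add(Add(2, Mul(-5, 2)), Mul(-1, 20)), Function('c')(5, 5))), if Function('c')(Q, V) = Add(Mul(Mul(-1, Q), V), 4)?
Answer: 2450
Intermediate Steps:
Function('c')(Q, V) = Add(4, Mul(-1, Q, V)) (Function('c')(Q, V) = Add(Mul(-1, Q, V), 4) = Add(4, Mul(-1, Q, V)))
Mul(-50, Add(Add(Add(2, Mul(-5, 2)), Mul(-1, 20)), Function('c')(5, 5))) = Mul(-50, Add(Add(Add(2, Mul(-5, 2)), Mul(-1, 20)), Add(4, Mul(-1, 5, 5)))) = Mul(-50, Add(Add(Add(2, -10), -20), Add(4, -25))) = Mul(-50, Add(Add(-8, -20), -21)) = Mul(-50, Add(-28, -21)) = Mul(-50, -49) = 2450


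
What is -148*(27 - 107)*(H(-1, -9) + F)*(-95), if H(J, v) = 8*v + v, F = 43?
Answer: 42742400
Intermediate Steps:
H(J, v) = 9*v
-148*(27 - 107)*(H(-1, -9) + F)*(-95) = -148*(27 - 107)*(9*(-9) + 43)*(-95) = -(-11840)*(-81 + 43)*(-95) = -(-11840)*(-38)*(-95) = -148*3040*(-95) = -449920*(-95) = 42742400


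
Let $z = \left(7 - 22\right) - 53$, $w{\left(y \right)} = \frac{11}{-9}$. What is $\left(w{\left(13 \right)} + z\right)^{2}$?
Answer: $\frac{388129}{81} \approx 4791.7$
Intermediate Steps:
$w{\left(y \right)} = - \frac{11}{9}$ ($w{\left(y \right)} = 11 \left(- \frac{1}{9}\right) = - \frac{11}{9}$)
$z = -68$ ($z = -15 - 53 = -68$)
$\left(w{\left(13 \right)} + z\right)^{2} = \left(- \frac{11}{9} - 68\right)^{2} = \left(- \frac{623}{9}\right)^{2} = \frac{388129}{81}$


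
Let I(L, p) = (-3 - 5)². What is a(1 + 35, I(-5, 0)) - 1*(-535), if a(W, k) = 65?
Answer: 600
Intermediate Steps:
I(L, p) = 64 (I(L, p) = (-8)² = 64)
a(1 + 35, I(-5, 0)) - 1*(-535) = 65 - 1*(-535) = 65 + 535 = 600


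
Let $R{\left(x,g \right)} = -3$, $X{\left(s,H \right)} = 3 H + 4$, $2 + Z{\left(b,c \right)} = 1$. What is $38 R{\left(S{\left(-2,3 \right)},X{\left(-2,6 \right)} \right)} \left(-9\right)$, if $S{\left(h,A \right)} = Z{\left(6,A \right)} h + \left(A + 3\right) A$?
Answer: $1026$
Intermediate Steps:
$Z{\left(b,c \right)} = -1$ ($Z{\left(b,c \right)} = -2 + 1 = -1$)
$S{\left(h,A \right)} = - h + A \left(3 + A\right)$ ($S{\left(h,A \right)} = - h + \left(A + 3\right) A = - h + \left(3 + A\right) A = - h + A \left(3 + A\right)$)
$X{\left(s,H \right)} = 4 + 3 H$
$38 R{\left(S{\left(-2,3 \right)},X{\left(-2,6 \right)} \right)} \left(-9\right) = 38 \left(-3\right) \left(-9\right) = \left(-114\right) \left(-9\right) = 1026$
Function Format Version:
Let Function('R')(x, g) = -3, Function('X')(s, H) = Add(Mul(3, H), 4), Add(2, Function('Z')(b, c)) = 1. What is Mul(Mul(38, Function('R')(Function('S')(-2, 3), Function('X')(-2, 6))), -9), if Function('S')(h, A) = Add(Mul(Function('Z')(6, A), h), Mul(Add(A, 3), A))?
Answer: 1026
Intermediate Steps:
Function('Z')(b, c) = -1 (Function('Z')(b, c) = Add(-2, 1) = -1)
Function('S')(h, A) = Add(Mul(-1, h), Mul(A, Add(3, A))) (Function('S')(h, A) = Add(Mul(-1, h), Mul(Add(A, 3), A)) = Add(Mul(-1, h), Mul(Add(3, A), A)) = Add(Mul(-1, h), Mul(A, Add(3, A))))
Function('X')(s, H) = Add(4, Mul(3, H))
Mul(Mul(38, Function('R')(Function('S')(-2, 3), Function('X')(-2, 6))), -9) = Mul(Mul(38, -3), -9) = Mul(-114, -9) = 1026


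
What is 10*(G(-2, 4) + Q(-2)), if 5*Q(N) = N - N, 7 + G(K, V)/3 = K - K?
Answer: -210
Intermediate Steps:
G(K, V) = -21 (G(K, V) = -21 + 3*(K - K) = -21 + 3*0 = -21 + 0 = -21)
Q(N) = 0 (Q(N) = (N - N)/5 = (⅕)*0 = 0)
10*(G(-2, 4) + Q(-2)) = 10*(-21 + 0) = 10*(-21) = -210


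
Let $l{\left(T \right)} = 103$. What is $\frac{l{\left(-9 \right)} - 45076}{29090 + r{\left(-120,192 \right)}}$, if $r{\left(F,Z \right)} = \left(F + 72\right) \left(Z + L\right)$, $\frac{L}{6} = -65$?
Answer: $- \frac{44973}{38594} \approx -1.1653$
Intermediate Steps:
$L = -390$ ($L = 6 \left(-65\right) = -390$)
$r{\left(F,Z \right)} = \left(-390 + Z\right) \left(72 + F\right)$ ($r{\left(F,Z \right)} = \left(F + 72\right) \left(Z - 390\right) = \left(72 + F\right) \left(-390 + Z\right) = \left(-390 + Z\right) \left(72 + F\right)$)
$\frac{l{\left(-9 \right)} - 45076}{29090 + r{\left(-120,192 \right)}} = \frac{103 - 45076}{29090 - -9504} = - \frac{44973}{29090 + \left(-28080 + 46800 + 13824 - 23040\right)} = - \frac{44973}{29090 + 9504} = - \frac{44973}{38594}$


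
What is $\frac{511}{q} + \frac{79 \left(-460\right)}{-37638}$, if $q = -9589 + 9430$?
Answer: $- \frac{2242493}{997407} \approx -2.2483$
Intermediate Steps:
$q = -159$
$\frac{511}{q} + \frac{79 \left(-460\right)}{-37638} = \frac{511}{-159} + \frac{79 \left(-460\right)}{-37638} = 511 \left(- \frac{1}{159}\right) - - \frac{18170}{18819} = - \frac{511}{159} + \frac{18170}{18819} = - \frac{2242493}{997407}$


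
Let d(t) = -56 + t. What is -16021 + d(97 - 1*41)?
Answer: -16021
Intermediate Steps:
-16021 + d(97 - 1*41) = -16021 + (-56 + (97 - 1*41)) = -16021 + (-56 + (97 - 41)) = -16021 + (-56 + 56) = -16021 + 0 = -16021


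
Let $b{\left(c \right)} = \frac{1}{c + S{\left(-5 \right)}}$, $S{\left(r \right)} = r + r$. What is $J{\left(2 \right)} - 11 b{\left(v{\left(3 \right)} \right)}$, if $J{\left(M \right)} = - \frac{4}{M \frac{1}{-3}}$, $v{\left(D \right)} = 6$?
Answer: $\frac{35}{4} \approx 8.75$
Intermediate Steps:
$S{\left(r \right)} = 2 r$
$J{\left(M \right)} = \frac{12}{M}$ ($J{\left(M \right)} = - \frac{4}{M \left(- \frac{1}{3}\right)} = - \frac{4}{\left(- \frac{1}{3}\right) M} = - 4 \left(- \frac{3}{M}\right) = \frac{12}{M}$)
$b{\left(c \right)} = \frac{1}{-10 + c}$ ($b{\left(c \right)} = \frac{1}{c + 2 \left(-5\right)} = \frac{1}{c - 10} = \frac{1}{-10 + c}$)
$J{\left(2 \right)} - 11 b{\left(v{\left(3 \right)} \right)} = \frac{12}{2} - \frac{11}{-10 + 6} = 12 \cdot \frac{1}{2} - \frac{11}{-4} = 6 - - \frac{11}{4} = 6 + \frac{11}{4} = \frac{35}{4}$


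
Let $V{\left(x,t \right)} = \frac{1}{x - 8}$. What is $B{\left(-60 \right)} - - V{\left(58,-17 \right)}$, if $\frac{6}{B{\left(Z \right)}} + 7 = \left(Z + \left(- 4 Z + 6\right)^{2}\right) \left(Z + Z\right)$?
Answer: $\frac{7254427}{362736350} \approx 0.019999$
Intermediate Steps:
$V{\left(x,t \right)} = \frac{1}{-8 + x}$
$B{\left(Z \right)} = \frac{6}{-7 + 2 Z \left(Z + \left(6 - 4 Z\right)^{2}\right)}$ ($B{\left(Z \right)} = \frac{6}{-7 + \left(Z + \left(- 4 Z + 6\right)^{2}\right) \left(Z + Z\right)} = \frac{6}{-7 + \left(Z + \left(6 - 4 Z\right)^{2}\right) 2 Z} = \frac{6}{-7 + 2 Z \left(Z + \left(6 - 4 Z\right)^{2}\right)}$)
$B{\left(-60 \right)} - - V{\left(58,-17 \right)} = \frac{6}{-7 - 94 \left(-60\right)^{2} + 32 \left(-60\right)^{3} + 72 \left(-60\right)} - - \frac{1}{-8 + 58} = \frac{6}{-7 - 338400 + 32 \left(-216000\right) - 4320} - - \frac{1}{50} = \frac{6}{-7 - 338400 - 6912000 - 4320} - \left(-1\right) \frac{1}{50} = \frac{6}{-7254727} - - \frac{1}{50} = 6 \left(- \frac{1}{7254727}\right) + \frac{1}{50} = - \frac{6}{7254727} + \frac{1}{50} = \frac{7254427}{362736350}$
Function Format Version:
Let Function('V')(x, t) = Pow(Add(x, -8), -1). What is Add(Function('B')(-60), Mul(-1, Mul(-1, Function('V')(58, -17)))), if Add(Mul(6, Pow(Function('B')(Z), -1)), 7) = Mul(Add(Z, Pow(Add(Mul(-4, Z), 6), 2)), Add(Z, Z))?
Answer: Rational(7254427, 362736350) ≈ 0.019999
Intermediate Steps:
Function('V')(x, t) = Pow(Add(-8, x), -1)
Function('B')(Z) = Mul(6, Pow(Add(-7, Mul(2, Z, Add(Z, Pow(Add(6, Mul(-4, Z)), 2)))), -1)) (Function('B')(Z) = Mul(6, Pow(Add(-7, Mul(Add(Z, Pow(Add(Mul(-4, Z), 6), 2)), Add(Z, Z))), -1)) = Mul(6, Pow(Add(-7, Mul(Add(Z, Pow(Add(6, Mul(-4, Z)), 2)), Mul(2, Z))), -1)) = Mul(6, Pow(Add(-7, Mul(2, Z, Add(Z, Pow(Add(6, Mul(-4, Z)), 2)))), -1)))
Add(Function('B')(-60), Mul(-1, Mul(-1, Function('V')(58, -17)))) = Add(Mul(6, Pow(Add(-7, Mul(-94, Pow(-60, 2)), Mul(32, Pow(-60, 3)), Mul(72, -60)), -1)), Mul(-1, Mul(-1, Pow(Add(-8, 58), -1)))) = Add(Mul(6, Pow(Add(-7, Mul(-94, 3600), Mul(32, -216000), -4320), -1)), Mul(-1, Mul(-1, Pow(50, -1)))) = Add(Mul(6, Pow(Add(-7, -338400, -6912000, -4320), -1)), Mul(-1, Mul(-1, Rational(1, 50)))) = Add(Mul(6, Pow(-7254727, -1)), Mul(-1, Rational(-1, 50))) = Add(Mul(6, Rational(-1, 7254727)), Rational(1, 50)) = Add(Rational(-6, 7254727), Rational(1, 50)) = Rational(7254427, 362736350)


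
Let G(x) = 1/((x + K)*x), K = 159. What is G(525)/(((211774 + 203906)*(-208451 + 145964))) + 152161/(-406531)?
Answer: -1419278300994962422531/3791908747851176736000 ≈ -0.37429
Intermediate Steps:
G(x) = 1/(x*(159 + x)) (G(x) = 1/((x + 159)*x) = 1/((159 + x)*x) = 1/(x*(159 + x)))
G(525)/(((211774 + 203906)*(-208451 + 145964))) + 152161/(-406531) = (1/(525*(159 + 525)))/(((211774 + 203906)*(-208451 + 145964))) + 152161/(-406531) = ((1/525)/684)/((415680*(-62487))) + 152161*(-1/406531) = ((1/525)*(1/684))/(-25974596160) - 152161/406531 = (1/359100)*(-1/25974596160) - 152161/406531 = -1/9327477481056000 - 152161/406531 = -1419278300994962422531/3791908747851176736000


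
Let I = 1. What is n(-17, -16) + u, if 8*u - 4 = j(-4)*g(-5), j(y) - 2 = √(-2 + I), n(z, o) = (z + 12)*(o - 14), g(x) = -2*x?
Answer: 153 + 5*I/4 ≈ 153.0 + 1.25*I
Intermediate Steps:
n(z, o) = (-14 + o)*(12 + z) (n(z, o) = (12 + z)*(-14 + o) = (-14 + o)*(12 + z))
j(y) = 2 + I (j(y) = 2 + √(-2 + 1) = 2 + √(-1) = 2 + I)
u = 3 + 5*I/4 (u = ½ + ((2 + I)*(-2*(-5)))/8 = ½ + ((2 + I)*10)/8 = ½ + (20 + 10*I)/8 = ½ + (5/2 + 5*I/4) = 3 + 5*I/4 ≈ 3.0 + 1.25*I)
n(-17, -16) + u = (-168 - 14*(-17) + 12*(-16) - 16*(-17)) + (3 + 5*I/4) = (-168 + 238 - 192 + 272) + (3 + 5*I/4) = 150 + (3 + 5*I/4) = 153 + 5*I/4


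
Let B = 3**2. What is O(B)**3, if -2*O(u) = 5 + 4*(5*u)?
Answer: -6331625/8 ≈ -7.9145e+5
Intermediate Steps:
B = 9
O(u) = -5/2 - 10*u (O(u) = -(5 + 4*(5*u))/2 = -(5 + 20*u)/2 = -5/2 - 10*u)
O(B)**3 = (-5/2 - 10*9)**3 = (-5/2 - 90)**3 = (-185/2)**3 = -6331625/8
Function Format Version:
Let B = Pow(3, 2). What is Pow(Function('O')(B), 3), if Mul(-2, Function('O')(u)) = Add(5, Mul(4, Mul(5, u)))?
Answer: Rational(-6331625, 8) ≈ -7.9145e+5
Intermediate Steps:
B = 9
Function('O')(u) = Add(Rational(-5, 2), Mul(-10, u)) (Function('O')(u) = Mul(Rational(-1, 2), Add(5, Mul(4, Mul(5, u)))) = Mul(Rational(-1, 2), Add(5, Mul(20, u))) = Add(Rational(-5, 2), Mul(-10, u)))
Pow(Function('O')(B), 3) = Pow(Add(Rational(-5, 2), Mul(-10, 9)), 3) = Pow(Add(Rational(-5, 2), -90), 3) = Pow(Rational(-185, 2), 3) = Rational(-6331625, 8)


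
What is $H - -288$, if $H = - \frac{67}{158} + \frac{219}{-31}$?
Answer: $\frac{1373945}{4898} \approx 280.51$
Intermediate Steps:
$H = - \frac{36679}{4898}$ ($H = \left(-67\right) \frac{1}{158} + 219 \left(- \frac{1}{31}\right) = - \frac{67}{158} - \frac{219}{31} = - \frac{36679}{4898} \approx -7.4886$)
$H - -288 = - \frac{36679}{4898} - -288 = - \frac{36679}{4898} + 288 = \frac{1373945}{4898}$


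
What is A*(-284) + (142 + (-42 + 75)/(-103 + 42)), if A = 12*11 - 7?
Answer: -2156871/61 ≈ -35359.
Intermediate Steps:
A = 125 (A = 132 - 7 = 125)
A*(-284) + (142 + (-42 + 75)/(-103 + 42)) = 125*(-284) + (142 + (-42 + 75)/(-103 + 42)) = -35500 + (142 + 33/(-61)) = -35500 + (142 + 33*(-1/61)) = -35500 + (142 - 33/61) = -35500 + 8629/61 = -2156871/61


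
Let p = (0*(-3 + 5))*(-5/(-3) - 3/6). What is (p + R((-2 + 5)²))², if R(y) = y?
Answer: 81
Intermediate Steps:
p = 0 (p = (0*2)*(-5*(-⅓) - 3*⅙) = 0*(5/3 - ½) = 0*(7/6) = 0)
(p + R((-2 + 5)²))² = (0 + (-2 + 5)²)² = (0 + 3²)² = (0 + 9)² = 9² = 81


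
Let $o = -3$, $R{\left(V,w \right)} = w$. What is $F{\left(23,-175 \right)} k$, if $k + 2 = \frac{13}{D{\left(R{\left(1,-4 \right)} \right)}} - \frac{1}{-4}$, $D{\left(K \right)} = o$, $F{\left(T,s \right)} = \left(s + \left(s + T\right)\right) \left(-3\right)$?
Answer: $- \frac{23871}{4} \approx -5967.8$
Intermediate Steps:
$F{\left(T,s \right)} = - 6 s - 3 T$ ($F{\left(T,s \right)} = \left(s + \left(T + s\right)\right) \left(-3\right) = \left(T + 2 s\right) \left(-3\right) = - 6 s - 3 T$)
$D{\left(K \right)} = -3$
$k = - \frac{73}{12}$ ($k = -2 + \left(\frac{13}{-3} - \frac{1}{-4}\right) = -2 + \left(13 \left(- \frac{1}{3}\right) - - \frac{1}{4}\right) = -2 + \left(- \frac{13}{3} + \frac{1}{4}\right) = -2 - \frac{49}{12} = - \frac{73}{12} \approx -6.0833$)
$F{\left(23,-175 \right)} k = \left(\left(-6\right) \left(-175\right) - 69\right) \left(- \frac{73}{12}\right) = \left(1050 - 69\right) \left(- \frac{73}{12}\right) = 981 \left(- \frac{73}{12}\right) = - \frac{23871}{4}$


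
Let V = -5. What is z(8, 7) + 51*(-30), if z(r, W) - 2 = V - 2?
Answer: -1535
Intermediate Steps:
z(r, W) = -5 (z(r, W) = 2 + (-5 - 2) = 2 - 7 = -5)
z(8, 7) + 51*(-30) = -5 + 51*(-30) = -5 - 1530 = -1535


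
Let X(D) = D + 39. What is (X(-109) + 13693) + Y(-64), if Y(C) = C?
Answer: 13559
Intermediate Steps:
X(D) = 39 + D
(X(-109) + 13693) + Y(-64) = ((39 - 109) + 13693) - 64 = (-70 + 13693) - 64 = 13623 - 64 = 13559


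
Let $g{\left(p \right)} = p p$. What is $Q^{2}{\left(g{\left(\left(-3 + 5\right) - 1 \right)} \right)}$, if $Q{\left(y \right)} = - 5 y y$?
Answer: $25$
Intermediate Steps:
$g{\left(p \right)} = p^{2}$
$Q{\left(y \right)} = - 5 y^{2}$
$Q^{2}{\left(g{\left(\left(-3 + 5\right) - 1 \right)} \right)} = \left(- 5 \left(\left(\left(-3 + 5\right) - 1\right)^{2}\right)^{2}\right)^{2} = \left(- 5 \left(\left(2 - 1\right)^{2}\right)^{2}\right)^{2} = \left(- 5 \left(1^{2}\right)^{2}\right)^{2} = \left(- 5 \cdot 1^{2}\right)^{2} = \left(\left(-5\right) 1\right)^{2} = \left(-5\right)^{2} = 25$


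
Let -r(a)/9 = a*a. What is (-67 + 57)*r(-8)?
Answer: 5760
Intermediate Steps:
r(a) = -9*a² (r(a) = -9*a*a = -9*a²)
(-67 + 57)*r(-8) = (-67 + 57)*(-9*(-8)²) = -(-90)*64 = -10*(-576) = 5760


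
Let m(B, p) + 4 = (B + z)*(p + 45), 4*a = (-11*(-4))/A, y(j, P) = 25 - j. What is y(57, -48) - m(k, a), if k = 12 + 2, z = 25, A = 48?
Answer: -28671/16 ≈ -1791.9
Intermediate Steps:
k = 14
a = 11/48 (a = (-11*(-4)/48)/4 = (44*(1/48))/4 = (¼)*(11/12) = 11/48 ≈ 0.22917)
m(B, p) = -4 + (25 + B)*(45 + p) (m(B, p) = -4 + (B + 25)*(p + 45) = -4 + (25 + B)*(45 + p))
y(57, -48) - m(k, a) = (25 - 1*57) - (1121 + 25*(11/48) + 45*14 + 14*(11/48)) = (25 - 57) - (1121 + 275/48 + 630 + 77/24) = -32 - 1*28159/16 = -32 - 28159/16 = -28671/16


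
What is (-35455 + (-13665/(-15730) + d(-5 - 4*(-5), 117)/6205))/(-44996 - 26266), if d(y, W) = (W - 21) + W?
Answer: 692096944787/1391100513660 ≈ 0.49752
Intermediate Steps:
d(y, W) = -21 + 2*W (d(y, W) = (-21 + W) + W = -21 + 2*W)
(-35455 + (-13665/(-15730) + d(-5 - 4*(-5), 117)/6205))/(-44996 - 26266) = (-35455 + (-13665/(-15730) + (-21 + 2*117)/6205))/(-44996 - 26266) = (-35455 + (-13665*(-1/15730) + (-21 + 234)*(1/6205)))/(-71262) = (-35455 + (2733/3146 + 213*(1/6205)))*(-1/71262) = (-35455 + (2733/3146 + 213/6205))*(-1/71262) = (-35455 + 17628363/19520930)*(-1/71262) = -692096944787/19520930*(-1/71262) = 692096944787/1391100513660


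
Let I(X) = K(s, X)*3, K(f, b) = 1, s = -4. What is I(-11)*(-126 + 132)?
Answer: 18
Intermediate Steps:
I(X) = 3 (I(X) = 1*3 = 3)
I(-11)*(-126 + 132) = 3*(-126 + 132) = 3*6 = 18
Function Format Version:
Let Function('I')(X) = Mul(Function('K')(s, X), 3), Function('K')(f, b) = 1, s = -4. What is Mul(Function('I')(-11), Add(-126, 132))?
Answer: 18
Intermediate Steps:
Function('I')(X) = 3 (Function('I')(X) = Mul(1, 3) = 3)
Mul(Function('I')(-11), Add(-126, 132)) = Mul(3, Add(-126, 132)) = Mul(3, 6) = 18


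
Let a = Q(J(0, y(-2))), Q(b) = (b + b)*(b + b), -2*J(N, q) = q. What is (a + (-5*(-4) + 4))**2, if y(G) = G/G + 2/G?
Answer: 576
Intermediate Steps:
y(G) = 1 + 2/G
J(N, q) = -q/2
Q(b) = 4*b**2 (Q(b) = (2*b)*(2*b) = 4*b**2)
a = 0 (a = 4*(-(2 - 2)/(2*(-2)))**2 = 4*(-(-1)*0/4)**2 = 4*(-1/2*0)**2 = 4*0**2 = 4*0 = 0)
(a + (-5*(-4) + 4))**2 = (0 + (-5*(-4) + 4))**2 = (0 + (20 + 4))**2 = (0 + 24)**2 = 24**2 = 576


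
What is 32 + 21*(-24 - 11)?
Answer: -703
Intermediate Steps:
32 + 21*(-24 - 11) = 32 + 21*(-35) = 32 - 735 = -703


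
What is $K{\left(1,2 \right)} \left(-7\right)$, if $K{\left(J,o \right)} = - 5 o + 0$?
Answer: $70$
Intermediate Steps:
$K{\left(J,o \right)} = - 5 o$
$K{\left(1,2 \right)} \left(-7\right) = \left(-5\right) 2 \left(-7\right) = \left(-10\right) \left(-7\right) = 70$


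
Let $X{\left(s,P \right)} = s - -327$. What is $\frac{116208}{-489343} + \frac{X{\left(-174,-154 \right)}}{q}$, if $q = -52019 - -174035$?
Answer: $- \frac{4701455283}{19902558496} \approx -0.23622$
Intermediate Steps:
$X{\left(s,P \right)} = 327 + s$ ($X{\left(s,P \right)} = s + 327 = 327 + s$)
$q = 122016$ ($q = -52019 + 174035 = 122016$)
$\frac{116208}{-489343} + \frac{X{\left(-174,-154 \right)}}{q} = \frac{116208}{-489343} + \frac{327 - 174}{122016} = 116208 \left(- \frac{1}{489343}\right) + 153 \cdot \frac{1}{122016} = - \frac{116208}{489343} + \frac{51}{40672} = - \frac{4701455283}{19902558496}$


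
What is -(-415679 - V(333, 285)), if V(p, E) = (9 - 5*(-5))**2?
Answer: 416835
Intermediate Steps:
V(p, E) = 1156 (V(p, E) = (9 + 25)**2 = 34**2 = 1156)
-(-415679 - V(333, 285)) = -(-415679 - 1*1156) = -(-415679 - 1156) = -1*(-416835) = 416835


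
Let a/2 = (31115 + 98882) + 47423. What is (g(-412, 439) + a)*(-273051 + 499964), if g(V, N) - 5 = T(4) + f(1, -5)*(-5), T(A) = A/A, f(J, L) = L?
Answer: 80524843223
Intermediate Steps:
a = 354840 (a = 2*((31115 + 98882) + 47423) = 2*(129997 + 47423) = 2*177420 = 354840)
T(A) = 1
g(V, N) = 31 (g(V, N) = 5 + (1 - 5*(-5)) = 5 + (1 + 25) = 5 + 26 = 31)
(g(-412, 439) + a)*(-273051 + 499964) = (31 + 354840)*(-273051 + 499964) = 354871*226913 = 80524843223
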